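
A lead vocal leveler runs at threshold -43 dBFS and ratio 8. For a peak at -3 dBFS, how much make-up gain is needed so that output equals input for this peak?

35 dB

The peak compresses to -43 + 40/8 = -38 dBFS.
To reach -3 dBFS requires -3 − (-38) = 35 dB of make-up.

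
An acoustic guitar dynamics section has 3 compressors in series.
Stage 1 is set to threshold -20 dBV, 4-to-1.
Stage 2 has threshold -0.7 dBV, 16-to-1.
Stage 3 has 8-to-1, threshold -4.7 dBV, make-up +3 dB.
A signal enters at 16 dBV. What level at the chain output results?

-8 dBV

Stage 1: overshoot 36 dB → 36/4 = 9 dB → -11 dBV.
Stage 2: below threshold (-11 ≤ -0.7); passes unchanged; output -11 dBV.
Stage 3: -11 dBV ≤ -4.7 dBV, so stage 3 doesn't engage; make-up brings it to -8 dBV.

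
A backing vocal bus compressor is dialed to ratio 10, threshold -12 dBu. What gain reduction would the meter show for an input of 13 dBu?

22.5 dB

Overshoot = 13 − (-12) = 25 dB.
After 10:1 compression the overshoot becomes 25/10 = 2.5 dB.
So the signal is attenuated by 25 − 2.5 = 22.5 dB.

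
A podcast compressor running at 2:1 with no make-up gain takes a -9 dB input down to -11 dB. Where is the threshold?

-13 dB

Input is 4 dB above T (since output overshoot × R = input overshoot: (-11 − T)·2 = -9 − T gives T = -13 dB).
Check: -13 + (-9 − (-13))/2 = -13 + 2 = -11 dB. ✓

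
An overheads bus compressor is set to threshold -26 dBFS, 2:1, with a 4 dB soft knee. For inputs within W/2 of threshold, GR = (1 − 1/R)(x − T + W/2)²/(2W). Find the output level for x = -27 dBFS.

x − T + W/2 = -27 − (-26) + 2 = 1.
GR = (1 − 1/2) × 1² / 8 = 0.5 × 1 / 8 = 0.0625 dB.
Output = -27 − 0.0625 = -27.0625 dBFS.

-27.0625 dBFS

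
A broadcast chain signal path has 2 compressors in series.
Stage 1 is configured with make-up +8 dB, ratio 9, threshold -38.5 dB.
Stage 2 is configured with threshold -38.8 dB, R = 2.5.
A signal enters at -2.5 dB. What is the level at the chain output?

Stage 1: overshoot 36 dB → 36/9 = 4 dB → -34.5 dB; +8 dB make-up → -26.5 dB.
Stage 2: overshoot 12.3 dB → 12.3/2.5 = 4.92 dB → -33.88 dB.

-33.88 dB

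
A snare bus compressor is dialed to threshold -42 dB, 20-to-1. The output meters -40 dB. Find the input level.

The compressed level sits -40 − (-42) = 2 dB over threshold.
Before 20:1 compression the overshoot was 2 × 20 = 40 dB, so input = -42 + 40 = -2 dB.

-2 dB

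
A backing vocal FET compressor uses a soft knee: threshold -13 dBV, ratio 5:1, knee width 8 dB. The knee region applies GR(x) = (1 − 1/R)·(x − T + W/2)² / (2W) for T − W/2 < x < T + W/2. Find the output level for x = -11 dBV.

-12.8 dBV

x − T + W/2 = -11 − (-13) + 4 = 6.
GR = (1 − 1/5) × 6² / 16 = 0.8 × 36 / 16 = 1.8 dB.
Output = -11 − 1.8 = -12.8 dBV.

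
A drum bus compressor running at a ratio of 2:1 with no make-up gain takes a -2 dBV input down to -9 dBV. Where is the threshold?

-16 dBV

Let T be the threshold. Output overshoot = (input overshoot)/R, so -9 − T = (-2 − T)/2.
2·(-9 − T) = -2 − T → 1·T = -18 − (-2) = -16.
T = -16/1 = -16 dBV.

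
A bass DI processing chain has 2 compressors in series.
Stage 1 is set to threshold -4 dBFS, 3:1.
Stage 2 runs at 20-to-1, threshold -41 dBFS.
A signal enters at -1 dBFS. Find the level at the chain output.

Stage 1: 3 dB above -4 dBFS, reduced 3:1 to 1 dB above → -3 dBFS.
Stage 2: -3 dBFS is 38 dB over -41 dBFS; at 20:1 that becomes 1.9 dB over, giving -39.1 dBFS.

-39.1 dBFS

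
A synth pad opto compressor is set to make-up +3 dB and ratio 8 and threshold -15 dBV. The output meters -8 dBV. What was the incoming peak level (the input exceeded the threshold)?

Stripping the +3 dB make-up gives -11 dBV at the gain stage.
The compressed level sits -11 − (-15) = 4 dB over threshold.
Input overshoot = R × output overshoot = 32 dB → input = -15 + 32 = 17 dBV.

17 dBV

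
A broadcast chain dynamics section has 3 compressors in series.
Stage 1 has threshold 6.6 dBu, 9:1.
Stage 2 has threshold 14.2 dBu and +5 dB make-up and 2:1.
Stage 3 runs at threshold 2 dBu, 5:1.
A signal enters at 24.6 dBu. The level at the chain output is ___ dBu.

Stage 1: overshoot 18 dB → 18/9 = 2 dB → 8.6 dBu.
Stage 2: 8.6 dBu ≤ 14.2 dBu, so stage 2 doesn't engage; make-up brings it to 13.6 dBu.
Stage 3: 11.6 dB above 2 dBu, reduced 5:1 to 2.32 dB above → 4.32 dBu.

4.32 dBu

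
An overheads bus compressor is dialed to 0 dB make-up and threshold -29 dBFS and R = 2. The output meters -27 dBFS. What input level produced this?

Post-compression overshoot = -27 − (-29) = 2 dB.
Input overshoot = R × output overshoot = 4 dB → input = -29 + 4 = -25 dBFS.

-25 dBFS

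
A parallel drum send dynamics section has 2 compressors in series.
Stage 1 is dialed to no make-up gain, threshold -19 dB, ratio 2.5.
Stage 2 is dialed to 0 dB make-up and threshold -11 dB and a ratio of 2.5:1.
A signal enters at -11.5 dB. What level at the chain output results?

-16 dB

Stage 1: 7.5 dB above -19 dB, reduced 2.5:1 to 3 dB above → -16 dB.
Stage 2: below threshold (-16 ≤ -11); passes unchanged; output -16 dB.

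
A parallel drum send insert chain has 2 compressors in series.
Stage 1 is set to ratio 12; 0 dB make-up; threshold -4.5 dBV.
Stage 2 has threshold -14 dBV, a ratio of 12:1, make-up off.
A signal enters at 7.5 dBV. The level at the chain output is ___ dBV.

-13.125 dBV

Stage 1: 7.5 dBV is 12 dB over -4.5 dBV; at 12:1 that becomes 1 dB over, giving -3.5 dBV.
Stage 2: -3.5 dBV is 10.5 dB over -14 dBV; at 12:1 that becomes 0.875 dB over, giving -13.125 dBV.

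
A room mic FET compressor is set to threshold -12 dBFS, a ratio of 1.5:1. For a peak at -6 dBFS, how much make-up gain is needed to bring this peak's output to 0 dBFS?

8 dB

Overshoot 6 dB → 6/1.5 = 4 dB after compression, so the compressed level is -12 + 4 = -8 dBFS.
Make-up = target − compressed = 0 − (-8) = 8 dB.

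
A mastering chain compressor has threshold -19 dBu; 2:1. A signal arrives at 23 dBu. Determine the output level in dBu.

23 dBu sits 42 dB over threshold.
The 42 dB excess becomes 21 dB after 2:1 reduction.
Output = -19 + 21 = 2 dBu.

2 dBu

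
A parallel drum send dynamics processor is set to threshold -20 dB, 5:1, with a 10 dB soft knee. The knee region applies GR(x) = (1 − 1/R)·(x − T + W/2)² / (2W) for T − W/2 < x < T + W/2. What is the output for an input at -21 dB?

-21.64 dB

x − T + W/2 = -21 − (-20) + 5 = 4.
GR = (1 − 1/5) × 4² / 20 = 0.8 × 16 / 20 = 0.64 dB.
Output = -21 − 0.64 = -21.64 dB.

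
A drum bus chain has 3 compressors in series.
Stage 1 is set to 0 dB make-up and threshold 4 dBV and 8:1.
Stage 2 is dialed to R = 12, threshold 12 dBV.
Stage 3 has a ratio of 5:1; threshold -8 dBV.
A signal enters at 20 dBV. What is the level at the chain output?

-5.2 dBV

Stage 1: 20 dBV is 16 dB over 4 dBV; at 8:1 that becomes 2 dB over, giving 6 dBV.
Stage 2: 6 dBV is at or below the 12 dBV threshold — no compression; output 6 dBV.
Stage 3: overshoot 14 dB → 14/5 = 2.8 dB → -5.2 dBV.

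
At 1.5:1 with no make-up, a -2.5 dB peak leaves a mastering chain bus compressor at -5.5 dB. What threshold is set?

Input is 9 dB above T (since output overshoot × R = input overshoot: (-5.5 − T)·1.5 = -2.5 − T gives T = -11.5 dB).
Check: -11.5 + (-2.5 − (-11.5))/1.5 = -11.5 + 6 = -5.5 dB. ✓

-11.5 dB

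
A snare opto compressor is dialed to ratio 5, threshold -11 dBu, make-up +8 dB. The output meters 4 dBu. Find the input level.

Stripping the +8 dB make-up gives -4 dBu at the gain stage.
Post-compression overshoot = -4 − (-11) = 7 dB.
Undo the ratio: input overshoot = 7 × 5 = 35 dB, giving input = 24 dBu.

24 dBu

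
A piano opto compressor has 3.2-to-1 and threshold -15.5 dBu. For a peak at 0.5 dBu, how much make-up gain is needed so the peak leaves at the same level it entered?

11 dB

The peak compresses to -15.5 + 16/3.2 = -10.5 dBu.
To reach 0.5 dBu requires 0.5 − (-10.5) = 11 dB of make-up.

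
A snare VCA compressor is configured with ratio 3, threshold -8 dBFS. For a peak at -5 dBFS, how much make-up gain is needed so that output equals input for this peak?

2 dB

The peak compresses to -8 + 3/3 = -7 dBFS.
To reach -5 dBFS requires -5 − (-7) = 2 dB of make-up.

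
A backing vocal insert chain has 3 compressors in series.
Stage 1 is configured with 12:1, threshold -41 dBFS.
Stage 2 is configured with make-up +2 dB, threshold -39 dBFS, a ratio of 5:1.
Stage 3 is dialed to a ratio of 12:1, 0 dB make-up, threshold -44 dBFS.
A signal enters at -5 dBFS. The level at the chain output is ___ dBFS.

-43.4 dBFS

Stage 1: 36 dB above -41 dBFS, reduced 12:1 to 3 dB above → -38 dBFS.
Stage 2: 1 dB above -39 dBFS, reduced 5:1 to 0.2 dB above → -38.8 dBFS; +2 dB make-up → -36.8 dBFS.
Stage 3: overshoot 7.2 dB → 7.2/12 = 0.6 dB → -43.4 dBFS.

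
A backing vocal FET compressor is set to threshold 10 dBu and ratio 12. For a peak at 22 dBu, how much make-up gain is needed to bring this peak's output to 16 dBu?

5 dB

Overshoot 12 dB → 12/12 = 1 dB after compression, so the compressed level is 10 + 1 = 11 dBu.
Make-up = target − compressed = 16 − 11 = 5 dB.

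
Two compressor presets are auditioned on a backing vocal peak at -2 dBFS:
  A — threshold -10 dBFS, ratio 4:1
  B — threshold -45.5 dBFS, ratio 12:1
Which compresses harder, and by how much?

A: GR = 8 − 8/4 = 6 dB.
B: GR = 43.5 − 43.5/12 = 39.875 dB.
B applies 33.875 dB more gain reduction.

B, by 33.875 dB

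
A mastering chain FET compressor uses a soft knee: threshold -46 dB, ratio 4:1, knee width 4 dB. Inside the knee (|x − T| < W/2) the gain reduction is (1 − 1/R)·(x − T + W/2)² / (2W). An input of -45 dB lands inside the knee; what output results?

x − T + W/2 = -45 − (-46) + 2 = 3.
GR = (1 − 1/4) × 3² / 8 = 0.75 × 9 / 8 = 0.84375 dB.
Output = -45 − 0.84375 = -45.84375 dB.

-45.84375 dB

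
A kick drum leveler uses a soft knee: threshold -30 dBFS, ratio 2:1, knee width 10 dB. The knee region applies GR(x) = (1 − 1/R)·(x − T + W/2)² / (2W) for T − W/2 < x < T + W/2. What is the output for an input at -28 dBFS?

-29.225 dBFS

x − T + W/2 = -28 − (-30) + 5 = 7.
GR = (1 − 1/2) × 7² / 20 = 0.5 × 49 / 20 = 1.225 dB.
Output = -28 − 1.225 = -29.225 dBFS.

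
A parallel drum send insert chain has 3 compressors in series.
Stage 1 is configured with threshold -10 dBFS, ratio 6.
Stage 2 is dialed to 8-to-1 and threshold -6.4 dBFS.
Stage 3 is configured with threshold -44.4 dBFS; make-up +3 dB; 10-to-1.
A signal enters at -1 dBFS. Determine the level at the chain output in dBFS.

-37.81 dBFS

Stage 1: 9 dB above -10 dBFS, reduced 6:1 to 1.5 dB above → -8.5 dBFS.
Stage 2: -8.5 dBFS ≤ -6.4 dBFS, so stage 2 doesn't engage; output -8.5 dBFS.
Stage 3: -8.5 dBFS is 35.9 dB over -44.4 dBFS; at 10:1 that becomes 3.59 dB over, giving -40.81 dBFS; +3 dB make-up → -37.81 dBFS.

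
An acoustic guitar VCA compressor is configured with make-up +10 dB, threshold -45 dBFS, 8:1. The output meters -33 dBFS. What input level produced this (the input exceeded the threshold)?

Remove make-up: -33 − 10 = -43 dBFS.
Post-compression overshoot = -43 − (-45) = 2 dB.
Before 8:1 compression the overshoot was 2 × 8 = 16 dB, so input = -45 + 16 = -29 dBFS.

-29 dBFS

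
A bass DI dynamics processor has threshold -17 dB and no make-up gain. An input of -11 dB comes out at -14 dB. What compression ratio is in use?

Input overshoot = -11 − (-17) = 6 dB; output overshoot = -14 − (-17) = 3 dB.
Ratio = 6 / 3 = 2.

2:1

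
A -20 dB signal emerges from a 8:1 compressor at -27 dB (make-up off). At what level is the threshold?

Let T be the threshold. Output overshoot = (input overshoot)/R, so -27 − T = (-20 − T)/8.
8·(-27 − T) = -20 − T → 7·T = -216 − (-20) = -196.
T = -196/7 = -28 dB.

-28 dB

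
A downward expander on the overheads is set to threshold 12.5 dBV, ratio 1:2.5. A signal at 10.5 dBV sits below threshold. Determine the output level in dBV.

Below threshold, a 1:2.5 expander applies gain = (2.5−1)×(T − x) of attenuation.
(2.5−1) × 2 = 3 dB, so output = 10.5 − 3 = 7.5 dBV.

7.5 dBV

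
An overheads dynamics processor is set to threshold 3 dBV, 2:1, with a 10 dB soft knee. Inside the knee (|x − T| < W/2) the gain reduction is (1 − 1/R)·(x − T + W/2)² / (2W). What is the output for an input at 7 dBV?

4.975 dBV

x − T + W/2 = 7 − 3 + 5 = 9.
GR = (1 − 1/2) × 9² / 20 = 0.5 × 81 / 20 = 2.025 dB.
Output = 7 − 2.025 = 4.975 dBV.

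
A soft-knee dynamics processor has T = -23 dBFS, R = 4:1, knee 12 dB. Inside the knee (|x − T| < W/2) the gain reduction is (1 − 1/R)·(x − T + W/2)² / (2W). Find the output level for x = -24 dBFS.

x − T + W/2 = -24 − (-23) + 6 = 5.
GR = (1 − 1/4) × 5² / 24 = 0.75 × 25 / 24 = 0.78125 dB.
Output = -24 − 0.78125 = -24.78125 dBFS.

-24.78125 dBFS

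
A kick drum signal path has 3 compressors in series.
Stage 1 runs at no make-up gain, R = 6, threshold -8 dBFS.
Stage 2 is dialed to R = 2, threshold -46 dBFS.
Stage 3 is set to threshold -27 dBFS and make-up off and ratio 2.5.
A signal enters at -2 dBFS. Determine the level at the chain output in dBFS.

Stage 1: -2 dBFS is 6 dB over -8 dBFS; at 6:1 that becomes 1 dB over, giving -7 dBFS.
Stage 2: overshoot 39 dB → 39/2 = 19.5 dB → -26.5 dBFS.
Stage 3: -26.5 dBFS is 0.5 dB over -27 dBFS; at 2.5:1 that becomes 0.2 dB over, giving -26.8 dBFS.

-26.8 dBFS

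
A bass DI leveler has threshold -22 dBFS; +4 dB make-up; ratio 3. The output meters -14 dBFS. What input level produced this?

-10 dBFS

Stripping the +4 dB make-up gives -18 dBFS at the gain stage.
That's 4 dB above the -22 dBFS threshold.
Before 3:1 compression the overshoot was 4 × 3 = 12 dB, so input = -22 + 12 = -10 dBFS.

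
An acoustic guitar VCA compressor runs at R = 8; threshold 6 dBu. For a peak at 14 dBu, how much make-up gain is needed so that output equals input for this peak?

Overshoot 8 dB → 8/8 = 1 dB after compression, so the compressed level is 6 + 1 = 7 dBu.
Make-up = target − compressed = 14 − 7 = 7 dB.

7 dB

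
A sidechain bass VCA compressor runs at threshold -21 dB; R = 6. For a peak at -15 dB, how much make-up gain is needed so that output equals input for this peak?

5 dB

Overshoot 6 dB → 6/6 = 1 dB after compression, so the compressed level is -21 + 1 = -20 dB.
Make-up = target − compressed = -15 − (-20) = 5 dB.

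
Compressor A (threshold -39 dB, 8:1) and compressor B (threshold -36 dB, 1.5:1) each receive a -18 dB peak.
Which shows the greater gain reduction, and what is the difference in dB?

A: overshoot 21 dB → output overshoot 2.625 dB → GR 18.375 dB.
B: overshoot 18 dB → output overshoot 12 dB → GR 6 dB.
A applies 12.375 dB more gain reduction.

A, by 12.375 dB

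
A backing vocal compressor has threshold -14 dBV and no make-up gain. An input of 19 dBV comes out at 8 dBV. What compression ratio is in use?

Input overshoot = 19 − (-14) = 33 dB; output overshoot = 8 − (-14) = 22 dB.
Ratio = 33 / 22 = 1.5.

1.5:1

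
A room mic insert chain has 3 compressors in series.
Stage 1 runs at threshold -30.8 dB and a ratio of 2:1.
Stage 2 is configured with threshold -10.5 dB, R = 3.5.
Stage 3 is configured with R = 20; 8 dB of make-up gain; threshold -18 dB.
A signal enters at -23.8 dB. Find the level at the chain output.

-19.3 dB

Stage 1: overshoot 7 dB → 7/2 = 3.5 dB → -27.3 dB.
Stage 2: -27.3 dB is at or below the -10.5 dB threshold — no compression; output -27.3 dB.
Stage 3: -27.3 dB ≤ -18 dB, so stage 3 doesn't engage; make-up brings it to -19.3 dB.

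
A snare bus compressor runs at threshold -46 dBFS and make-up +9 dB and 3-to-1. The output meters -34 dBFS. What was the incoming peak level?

Stripping the +9 dB make-up gives -43 dBFS at the gain stage.
That's 3 dB above the -46 dBFS threshold.
Undo the ratio: input overshoot = 3 × 3 = 9 dB, giving input = -37 dBFS.

-37 dBFS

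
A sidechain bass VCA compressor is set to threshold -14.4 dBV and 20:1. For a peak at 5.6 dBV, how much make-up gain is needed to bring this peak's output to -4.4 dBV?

Overshoot 20 dB → 20/20 = 1 dB after compression, so the compressed level is -14.4 + 1 = -13.4 dBV.
Make-up = target − compressed = -4.4 − (-13.4) = 9 dB.

9 dB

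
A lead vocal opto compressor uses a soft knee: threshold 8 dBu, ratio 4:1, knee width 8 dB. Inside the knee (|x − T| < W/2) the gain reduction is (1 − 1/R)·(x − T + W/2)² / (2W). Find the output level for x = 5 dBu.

x − T + W/2 = 5 − 8 + 4 = 1.
GR = (1 − 1/4) × 1² / 16 = 0.75 × 1 / 16 = 0.046875 dB.
Output = 5 − 0.046875 = 4.953125 dBu.

4.953125 dBu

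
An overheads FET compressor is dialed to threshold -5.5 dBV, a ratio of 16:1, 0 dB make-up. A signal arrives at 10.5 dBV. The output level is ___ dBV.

Overshoot: 10.5 − (-5.5) = 16 dB.
At 16:1 the overshoot is divided by 16, leaving 1 dB above threshold.
Output = -5.5 + 1 = -4.5 dBV.

-4.5 dBV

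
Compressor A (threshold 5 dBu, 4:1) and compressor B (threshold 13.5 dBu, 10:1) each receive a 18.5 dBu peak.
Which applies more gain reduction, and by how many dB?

A: GR = 13.5 − 13.5/4 = 10.125 dB.
B: GR = 5 − 5/10 = 4.5 dB.
A reduces 5.625 dB more.

A, by 5.625 dB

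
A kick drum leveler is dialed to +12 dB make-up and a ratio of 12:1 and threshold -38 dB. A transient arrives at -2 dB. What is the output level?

-23 dB

-2 dB sits 36 dB over threshold.
12:1 compression reduces that to 36/12 = 3 dB over.
Output = -38 + 3 = -35 dB; make-up adds 12 dB, giving -23 dB.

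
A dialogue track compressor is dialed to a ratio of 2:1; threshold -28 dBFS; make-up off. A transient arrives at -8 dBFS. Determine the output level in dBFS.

-18 dBFS

-8 dBFS sits 20 dB over threshold.
2:1 compression reduces that to 20/2 = 10 dB over.
That puts the output at -18 dBFS.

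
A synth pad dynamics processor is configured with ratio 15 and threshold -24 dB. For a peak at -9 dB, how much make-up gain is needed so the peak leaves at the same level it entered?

Overshoot 15 dB → 15/15 = 1 dB after compression, so the compressed level is -24 + 1 = -23 dB.
Make-up = target − compressed = -9 − (-23) = 14 dB.

14 dB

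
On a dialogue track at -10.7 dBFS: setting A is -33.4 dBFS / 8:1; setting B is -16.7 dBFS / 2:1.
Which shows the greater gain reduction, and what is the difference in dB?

A: GR = 22.7 − 22.7/8 = 19.8625 dB.
B: GR = 6 − 6/2 = 3 dB.
A applies 16.8625 dB more gain reduction.

A, by 16.8625 dB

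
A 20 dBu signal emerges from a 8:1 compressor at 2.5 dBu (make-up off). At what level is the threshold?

0 dBu

Let T be the threshold. Output overshoot = (input overshoot)/R, so 2.5 − T = (20 − T)/8.
8·(2.5 − T) = 20 − T → 7·T = 20 − 20 = 0.
T = 0/7 = 0 dBu.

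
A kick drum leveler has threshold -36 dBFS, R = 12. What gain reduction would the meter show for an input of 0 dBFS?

33 dB

The signal is 36 dB above threshold.
At 12:1, output sits 36/12 = 3 dB above threshold.
So the signal is attenuated by 36 − 3 = 33 dB.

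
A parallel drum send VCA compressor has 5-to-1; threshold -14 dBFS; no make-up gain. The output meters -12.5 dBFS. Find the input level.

-6.5 dBFS

The compressed level sits -12.5 − (-14) = 1.5 dB over threshold.
Undo the ratio: input overshoot = 1.5 × 5 = 7.5 dB, giving input = -6.5 dBFS.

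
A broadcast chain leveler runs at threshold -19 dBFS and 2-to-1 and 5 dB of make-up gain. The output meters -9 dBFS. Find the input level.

Stripping the +5 dB make-up gives -14 dBFS at the gain stage.
The compressed level sits -14 − (-19) = 5 dB over threshold.
Undo the ratio: input overshoot = 5 × 2 = 10 dB, giving input = -9 dBFS.

-9 dBFS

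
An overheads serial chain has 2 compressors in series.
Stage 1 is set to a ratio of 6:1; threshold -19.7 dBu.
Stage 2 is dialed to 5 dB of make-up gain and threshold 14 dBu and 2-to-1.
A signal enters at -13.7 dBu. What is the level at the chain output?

Stage 1: 6 dB above -19.7 dBu, reduced 6:1 to 1 dB above → -18.7 dBu.
Stage 2: -18.7 dBu is at or below the 14 dBu threshold — no compression; make-up brings it to -13.7 dBu.

-13.7 dBu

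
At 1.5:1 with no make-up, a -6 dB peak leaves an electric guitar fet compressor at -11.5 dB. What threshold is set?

-22.5 dB

Let T be the threshold. Output overshoot = (input overshoot)/R, so -11.5 − T = (-6 − T)/1.5.
1.5·(-11.5 − T) = -6 − T → 0.5·T = -17.25 − (-6) = -11.25.
T = -11.25/0.5 = -22.5 dB.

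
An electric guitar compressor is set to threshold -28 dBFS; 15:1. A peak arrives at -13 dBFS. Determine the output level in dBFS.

-27 dBFS

-13 dBFS sits 15 dB over threshold.
15:1 compression reduces that to 15/15 = 1 dB over.
So the level is -28 + 1 = -27 dBFS.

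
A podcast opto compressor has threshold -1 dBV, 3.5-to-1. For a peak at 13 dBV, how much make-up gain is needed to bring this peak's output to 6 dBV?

3 dB

The peak compresses to -1 + 14/3.5 = 3 dBV.
To reach 6 dBV requires 6 − 3 = 3 dB of make-up.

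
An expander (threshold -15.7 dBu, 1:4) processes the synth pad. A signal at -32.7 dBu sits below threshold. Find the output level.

Undershoot = (-15.7) − (-32.7) = 17 dB.
At 1:4, that expands to 68 dB under threshold.
Output = -15.7 − 68 = -83.7 dBu.

-83.7 dBu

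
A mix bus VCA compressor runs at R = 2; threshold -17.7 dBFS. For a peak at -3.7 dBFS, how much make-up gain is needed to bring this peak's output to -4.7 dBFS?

6 dB

The peak compresses to -17.7 + 14/2 = -10.7 dBFS.
To reach -4.7 dBFS requires -4.7 − (-10.7) = 6 dB of make-up.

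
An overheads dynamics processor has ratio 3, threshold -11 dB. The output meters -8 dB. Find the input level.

The compressed level sits -8 − (-11) = 3 dB over threshold.
Undo the ratio: input overshoot = 3 × 3 = 9 dB, giving input = -2 dB.

-2 dB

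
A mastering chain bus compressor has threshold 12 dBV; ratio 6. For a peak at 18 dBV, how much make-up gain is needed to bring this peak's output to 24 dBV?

11 dB

Overshoot 6 dB → 6/6 = 1 dB after compression, so the compressed level is 12 + 1 = 13 dBV.
Make-up = target − compressed = 24 − 13 = 11 dB.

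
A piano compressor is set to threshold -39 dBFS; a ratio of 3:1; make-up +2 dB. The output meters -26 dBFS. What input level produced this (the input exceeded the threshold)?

-6 dBFS

Stripping the +2 dB make-up gives -28 dBFS at the gain stage.
Post-compression overshoot = -28 − (-39) = 11 dB.
Input overshoot = R × output overshoot = 33 dB → input = -39 + 33 = -6 dBFS.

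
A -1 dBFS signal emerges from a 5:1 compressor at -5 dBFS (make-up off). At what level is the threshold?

-6 dBFS

Input is 5 dB above T (since output overshoot × R = input overshoot: (-5 − T)·5 = -1 − T gives T = -6 dBFS).
Check: -6 + (-1 − (-6))/5 = -6 + 1 = -5 dBFS. ✓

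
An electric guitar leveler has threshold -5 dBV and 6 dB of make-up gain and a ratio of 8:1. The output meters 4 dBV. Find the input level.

19 dBV

Remove make-up: 4 − 6 = -2 dBV.
The compressed level sits -2 − (-5) = 3 dB over threshold.
Before 8:1 compression the overshoot was 3 × 8 = 24 dB, so input = -5 + 24 = 19 dBV.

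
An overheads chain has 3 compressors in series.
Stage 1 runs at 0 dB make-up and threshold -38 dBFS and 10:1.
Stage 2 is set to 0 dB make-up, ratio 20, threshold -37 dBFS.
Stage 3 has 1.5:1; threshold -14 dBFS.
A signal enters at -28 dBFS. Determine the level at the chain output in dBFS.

Stage 1: overshoot 10 dB → 10/10 = 1 dB → -37 dBFS.
Stage 2: -37 dBFS ≤ -37 dBFS, so stage 2 doesn't engage; output -37 dBFS.
Stage 3: -37 dBFS is at or below the -14 dBFS threshold — no compression; output -37 dBFS.

-37 dBFS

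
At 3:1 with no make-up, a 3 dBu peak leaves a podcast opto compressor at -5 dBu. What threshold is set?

Input is 12 dB above T (since output overshoot × R = input overshoot: (-5 − T)·3 = 3 − T gives T = -9 dBu).
Check: -9 + (3 − (-9))/3 = -9 + 4 = -5 dBu. ✓

-9 dBu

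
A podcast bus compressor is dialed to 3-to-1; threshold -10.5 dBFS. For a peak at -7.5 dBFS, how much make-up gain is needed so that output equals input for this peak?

2 dB

Without make-up, output = threshold + overshoot/3 = -10.5 + 1 = -9.5 dBFS.
Gap to target: 2 dB.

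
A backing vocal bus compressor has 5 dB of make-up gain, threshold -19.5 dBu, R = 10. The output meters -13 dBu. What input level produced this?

Remove make-up: -13 − 5 = -18 dBu.
The compressed level sits -18 − (-19.5) = 1.5 dB over threshold.
Before 10:1 compression the overshoot was 1.5 × 10 = 15 dB, so input = -19.5 + 15 = -4.5 dBu.

-4.5 dBu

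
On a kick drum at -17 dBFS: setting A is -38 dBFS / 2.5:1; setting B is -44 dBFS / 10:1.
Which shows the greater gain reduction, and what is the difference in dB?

B, by 11.7 dB

A: 21 dB over, compressed to 8.4 dB over, so 12.6 dB of GR.
B: 27 dB over, compressed to 2.7 dB over, so 24.3 dB of GR.
B reduces 11.7 dB more.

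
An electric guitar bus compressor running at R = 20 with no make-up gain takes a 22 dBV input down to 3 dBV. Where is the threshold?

2 dBV

Input is 20 dB above T (since output overshoot × R = input overshoot: (3 − T)·20 = 22 − T gives T = 2 dBV).
Check: 2 + (22 − 2)/20 = 2 + 1 = 3 dBV. ✓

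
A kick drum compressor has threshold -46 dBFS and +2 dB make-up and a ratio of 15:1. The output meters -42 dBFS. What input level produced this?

-16 dBFS

Remove make-up: -42 − 2 = -44 dBFS.
The compressed level sits -44 − (-46) = 2 dB over threshold.
Undo the ratio: input overshoot = 2 × 15 = 30 dB, giving input = -16 dBFS.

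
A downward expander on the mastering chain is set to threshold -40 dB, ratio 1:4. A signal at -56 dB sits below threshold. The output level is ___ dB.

-104 dB

Below threshold, a 1:4 expander applies gain = (4−1)×(T − x) of attenuation.
(4−1) × 16 = 48 dB, so output = -56 − 48 = -104 dB.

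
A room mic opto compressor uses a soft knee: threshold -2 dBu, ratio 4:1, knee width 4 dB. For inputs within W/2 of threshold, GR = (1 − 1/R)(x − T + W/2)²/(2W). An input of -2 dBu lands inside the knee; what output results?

-2.375 dBu

x − T + W/2 = -2 − (-2) + 2 = 2.
GR = (1 − 1/4) × 2² / 8 = 0.75 × 4 / 8 = 0.375 dB.
Output = -2 − 0.375 = -2.375 dBu.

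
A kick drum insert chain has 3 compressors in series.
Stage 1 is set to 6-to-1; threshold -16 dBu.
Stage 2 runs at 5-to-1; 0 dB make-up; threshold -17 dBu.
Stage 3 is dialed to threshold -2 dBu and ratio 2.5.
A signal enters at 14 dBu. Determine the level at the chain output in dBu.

-15.8 dBu

Stage 1: 14 dBu is 30 dB over -16 dBu; at 6:1 that becomes 5 dB over, giving -11 dBu.
Stage 2: 6 dB above -17 dBu, reduced 5:1 to 1.2 dB above → -15.8 dBu.
Stage 3: -15.8 dBu is at or below the -2 dBu threshold — no compression; output -15.8 dBu.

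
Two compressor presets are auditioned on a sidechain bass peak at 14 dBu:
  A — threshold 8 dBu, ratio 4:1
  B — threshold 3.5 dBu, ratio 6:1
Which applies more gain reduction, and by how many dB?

B, by 4.25 dB

A: overshoot 6 dB → output overshoot 1.5 dB → GR 4.5 dB.
B: overshoot 10.5 dB → output overshoot 1.75 dB → GR 8.75 dB.
B applies 4.25 dB more gain reduction.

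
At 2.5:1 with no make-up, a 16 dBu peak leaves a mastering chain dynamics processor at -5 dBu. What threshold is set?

-19 dBu

Gain reduction = 16 − (-5) = 21 dB; output overshoot = GR / (R − 1) = 21 / 1.5 = 14 dB.
Threshold = output − output overshoot = -5 − 14 = -19 dBu.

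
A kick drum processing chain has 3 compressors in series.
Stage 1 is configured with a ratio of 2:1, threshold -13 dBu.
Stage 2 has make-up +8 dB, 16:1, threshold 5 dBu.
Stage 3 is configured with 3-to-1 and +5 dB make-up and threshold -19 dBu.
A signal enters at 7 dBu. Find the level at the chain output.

-6 dBu

Stage 1: 7 dBu is 20 dB over -13 dBu; at 2:1 that becomes 10 dB over, giving -3 dBu.
Stage 2: -3 dBu is at or below the 5 dBu threshold — no compression; make-up brings it to 5 dBu.
Stage 3: overshoot 24 dB → 24/3 = 8 dB → -11 dBu; +5 dB make-up → -6 dBu.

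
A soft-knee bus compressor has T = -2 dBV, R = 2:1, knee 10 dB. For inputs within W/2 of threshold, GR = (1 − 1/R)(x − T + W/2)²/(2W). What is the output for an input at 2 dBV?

-0.025 dBV

x − T + W/2 = 2 − (-2) + 5 = 9.
GR = (1 − 1/2) × 9² / 20 = 0.5 × 81 / 20 = 2.025 dB.
Output = 2 − 2.025 = -0.025 dBV.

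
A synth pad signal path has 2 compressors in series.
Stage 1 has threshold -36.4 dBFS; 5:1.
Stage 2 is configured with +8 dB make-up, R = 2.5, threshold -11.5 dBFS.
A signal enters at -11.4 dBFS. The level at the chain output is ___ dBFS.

-23.4 dBFS

Stage 1: 25 dB above -36.4 dBFS, reduced 5:1 to 5 dB above → -31.4 dBFS.
Stage 2: -31.4 dBFS ≤ -11.5 dBFS, so stage 2 doesn't engage; make-up brings it to -23.4 dBFS.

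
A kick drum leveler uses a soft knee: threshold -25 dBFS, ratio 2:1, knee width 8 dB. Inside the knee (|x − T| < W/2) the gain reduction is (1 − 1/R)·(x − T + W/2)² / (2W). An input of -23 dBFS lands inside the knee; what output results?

-24.125 dBFS

x − T + W/2 = -23 − (-25) + 4 = 6.
GR = (1 − 1/2) × 6² / 16 = 0.5 × 36 / 16 = 1.125 dB.
Output = -23 − 1.125 = -24.125 dBFS.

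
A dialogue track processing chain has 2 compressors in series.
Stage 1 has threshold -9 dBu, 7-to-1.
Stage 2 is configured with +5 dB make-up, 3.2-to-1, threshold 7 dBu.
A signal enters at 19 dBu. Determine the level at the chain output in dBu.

0 dBu

Stage 1: overshoot 28 dB → 28/7 = 4 dB → -5 dBu.
Stage 2: -5 dBu ≤ 7 dBu, so stage 2 doesn't engage; make-up brings it to 0 dBu.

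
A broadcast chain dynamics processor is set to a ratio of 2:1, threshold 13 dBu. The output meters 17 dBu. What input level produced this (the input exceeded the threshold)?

That's 4 dB above the 13 dBu threshold.
Before 2:1 compression the overshoot was 4 × 2 = 8 dB, so input = 13 + 8 = 21 dBu.

21 dBu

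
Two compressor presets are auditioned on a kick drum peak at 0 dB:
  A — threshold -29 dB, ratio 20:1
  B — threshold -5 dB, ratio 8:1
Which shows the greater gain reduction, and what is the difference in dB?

A, by 23.175 dB

A: overshoot 29 dB → output overshoot 1.45 dB → GR 27.55 dB.
B: overshoot 5 dB → output overshoot 0.625 dB → GR 4.375 dB.
A reduces 23.175 dB more.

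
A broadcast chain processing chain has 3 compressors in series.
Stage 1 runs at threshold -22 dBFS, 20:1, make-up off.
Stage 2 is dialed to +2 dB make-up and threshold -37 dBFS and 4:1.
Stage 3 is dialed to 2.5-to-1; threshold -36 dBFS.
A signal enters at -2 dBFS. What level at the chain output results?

-34 dBFS

Stage 1: 20 dB above -22 dBFS, reduced 20:1 to 1 dB above → -21 dBFS.
Stage 2: 16 dB above -37 dBFS, reduced 4:1 to 4 dB above → -33 dBFS; +2 dB make-up → -31 dBFS.
Stage 3: -31 dBFS is 5 dB over -36 dBFS; at 2.5:1 that becomes 2 dB over, giving -34 dBFS.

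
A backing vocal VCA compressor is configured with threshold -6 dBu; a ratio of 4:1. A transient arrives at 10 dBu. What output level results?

10 dBu sits 16 dB over threshold.
4:1 compression reduces that to 16/4 = 4 dB over.
So the level is -6 + 4 = -2 dBu.

-2 dBu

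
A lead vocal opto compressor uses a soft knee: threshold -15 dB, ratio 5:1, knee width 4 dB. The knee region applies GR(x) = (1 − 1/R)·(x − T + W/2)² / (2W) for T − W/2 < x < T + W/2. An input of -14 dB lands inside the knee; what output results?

x − T + W/2 = -14 − (-15) + 2 = 3.
GR = (1 − 1/5) × 3² / 8 = 0.8 × 9 / 8 = 0.9 dB.
Output = -14 − 0.9 = -14.9 dB.

-14.9 dB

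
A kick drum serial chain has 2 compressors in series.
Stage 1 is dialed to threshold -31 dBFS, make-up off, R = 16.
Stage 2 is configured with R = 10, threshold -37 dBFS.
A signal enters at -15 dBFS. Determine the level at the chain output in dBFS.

Stage 1: -15 dBFS is 16 dB over -31 dBFS; at 16:1 that becomes 1 dB over, giving -30 dBFS.
Stage 2: -30 dBFS is 7 dB over -37 dBFS; at 10:1 that becomes 0.7 dB over, giving -36.3 dBFS.

-36.3 dBFS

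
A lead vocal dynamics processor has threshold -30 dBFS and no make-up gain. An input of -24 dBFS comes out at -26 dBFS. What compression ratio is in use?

1.5:1

Input overshoot = -24 − (-30) = 6 dB; output overshoot = -26 − (-30) = 4 dB.
Ratio = 6 / 4 = 1.5.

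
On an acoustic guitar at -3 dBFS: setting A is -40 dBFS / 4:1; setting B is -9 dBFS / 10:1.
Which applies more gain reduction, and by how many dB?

A, by 22.35 dB

A: overshoot 37 dB → output overshoot 9.25 dB → GR 27.75 dB.
B: overshoot 6 dB → output overshoot 0.6 dB → GR 5.4 dB.
A reduces 22.35 dB more.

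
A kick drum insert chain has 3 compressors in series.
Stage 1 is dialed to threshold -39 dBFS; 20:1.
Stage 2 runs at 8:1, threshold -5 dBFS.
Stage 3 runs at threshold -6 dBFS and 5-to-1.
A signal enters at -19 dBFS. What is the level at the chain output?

-38 dBFS

Stage 1: 20 dB above -39 dBFS, reduced 20:1 to 1 dB above → -38 dBFS.
Stage 2: -38 dBFS ≤ -5 dBFS, so stage 2 doesn't engage; output -38 dBFS.
Stage 3: -38 dBFS ≤ -6 dBFS, so stage 3 doesn't engage; output -38 dBFS.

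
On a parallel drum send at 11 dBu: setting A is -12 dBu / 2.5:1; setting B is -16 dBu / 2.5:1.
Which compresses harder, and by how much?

B, by 2.4 dB

A: overshoot 23 dB → output overshoot 9.2 dB → GR 13.8 dB.
B: overshoot 27 dB → output overshoot 10.8 dB → GR 16.2 dB.
Difference: 2.4 dB in favour of B.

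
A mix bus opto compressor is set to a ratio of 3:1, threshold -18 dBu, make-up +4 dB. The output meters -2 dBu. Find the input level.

Remove make-up: -2 − 4 = -6 dBu.
Post-compression overshoot = -6 − (-18) = 12 dB.
Input overshoot = R × output overshoot = 36 dB → input = -18 + 36 = 18 dBu.

18 dBu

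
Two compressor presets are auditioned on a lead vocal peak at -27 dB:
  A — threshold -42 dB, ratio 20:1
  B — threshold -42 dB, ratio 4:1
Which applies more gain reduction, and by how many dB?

A, by 3 dB

A: GR = 15 − 15/20 = 14.25 dB.
B: GR = 15 − 15/4 = 11.25 dB.
A reduces 3 dB more.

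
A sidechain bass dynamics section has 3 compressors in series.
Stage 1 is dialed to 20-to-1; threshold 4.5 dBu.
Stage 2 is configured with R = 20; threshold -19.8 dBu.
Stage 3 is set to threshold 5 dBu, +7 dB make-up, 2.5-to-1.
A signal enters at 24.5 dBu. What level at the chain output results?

Stage 1: overshoot 20 dB → 20/20 = 1 dB → 5.5 dBu.
Stage 2: 25.3 dB above -19.8 dBu, reduced 20:1 to 1.265 dB above → -18.535 dBu.
Stage 3: below threshold (-18.535 ≤ 5); passes unchanged; make-up brings it to -11.535 dBu.

-11.535 dBu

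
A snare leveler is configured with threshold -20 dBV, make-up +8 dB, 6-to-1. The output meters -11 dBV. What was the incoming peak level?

-14 dBV

Stripping the +8 dB make-up gives -19 dBV at the gain stage.
Post-compression overshoot = -19 − (-20) = 1 dB.
Undo the ratio: input overshoot = 1 × 6 = 6 dB, giving input = -14 dBV.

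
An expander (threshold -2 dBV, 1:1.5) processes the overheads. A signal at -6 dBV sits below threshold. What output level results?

-8 dBV

Below threshold, a 1:1.5 expander applies gain = (1.5−1)×(T − x) of attenuation.
(1.5−1) × 4 = 2 dB, so output = -6 − 2 = -8 dBV.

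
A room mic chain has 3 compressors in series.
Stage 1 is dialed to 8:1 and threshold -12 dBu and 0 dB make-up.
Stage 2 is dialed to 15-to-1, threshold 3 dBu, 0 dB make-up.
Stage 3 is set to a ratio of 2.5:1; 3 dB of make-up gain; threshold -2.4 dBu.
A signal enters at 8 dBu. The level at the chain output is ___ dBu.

Stage 1: 20 dB above -12 dBu, reduced 8:1 to 2.5 dB above → -9.5 dBu.
Stage 2: -9.5 dBu ≤ 3 dBu, so stage 2 doesn't engage; output -9.5 dBu.
Stage 3: -9.5 dBu is at or below the -2.4 dBu threshold — no compression; make-up brings it to -6.5 dBu.

-6.5 dBu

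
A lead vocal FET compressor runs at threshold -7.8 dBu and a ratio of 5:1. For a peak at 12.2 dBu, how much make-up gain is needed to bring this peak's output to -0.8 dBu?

Overshoot 20 dB → 20/5 = 4 dB after compression, so the compressed level is -7.8 + 4 = -3.8 dBu.
Make-up = target − compressed = -0.8 − (-3.8) = 3 dB.

3 dB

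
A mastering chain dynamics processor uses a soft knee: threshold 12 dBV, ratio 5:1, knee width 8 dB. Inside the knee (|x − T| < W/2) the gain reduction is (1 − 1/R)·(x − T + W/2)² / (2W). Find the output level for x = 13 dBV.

x − T + W/2 = 13 − 12 + 4 = 5.
GR = (1 − 1/5) × 5² / 16 = 0.8 × 25 / 16 = 1.25 dB.
Output = 13 − 1.25 = 11.75 dBV.

11.75 dBV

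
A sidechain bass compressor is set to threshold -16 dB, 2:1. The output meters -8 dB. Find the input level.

0 dB

Post-compression overshoot = -8 − (-16) = 8 dB.
Input overshoot = R × output overshoot = 16 dB → input = -16 + 16 = 0 dB.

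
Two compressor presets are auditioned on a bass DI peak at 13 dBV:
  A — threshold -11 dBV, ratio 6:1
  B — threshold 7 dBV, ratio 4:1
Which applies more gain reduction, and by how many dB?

A: GR = 24 − 24/6 = 20 dB.
B: GR = 6 − 6/4 = 4.5 dB.
A reduces 15.5 dB more.

A, by 15.5 dB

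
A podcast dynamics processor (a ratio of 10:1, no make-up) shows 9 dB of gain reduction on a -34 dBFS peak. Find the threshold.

-44 dBFS

Gain reduction = -34 − (-43) = 9 dB; output overshoot = GR / (R − 1) = 9 / 9 = 1 dB.
Threshold = output − output overshoot = -43 − 1 = -44 dBFS.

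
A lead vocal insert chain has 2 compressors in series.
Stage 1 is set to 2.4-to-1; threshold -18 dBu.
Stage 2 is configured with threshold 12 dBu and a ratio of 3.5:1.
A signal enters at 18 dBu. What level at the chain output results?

Stage 1: 18 dBu is 36 dB over -18 dBu; at 2.4:1 that becomes 15 dB over, giving -3 dBu.
Stage 2: -3 dBu is at or below the 12 dBu threshold — no compression; output -3 dBu.

-3 dBu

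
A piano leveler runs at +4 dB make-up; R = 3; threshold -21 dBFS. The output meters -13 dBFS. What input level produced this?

Stripping the +4 dB make-up gives -17 dBFS at the gain stage.
The compressed level sits -17 − (-21) = 4 dB over threshold.
Input overshoot = R × output overshoot = 12 dB → input = -21 + 12 = -9 dBFS.

-9 dBFS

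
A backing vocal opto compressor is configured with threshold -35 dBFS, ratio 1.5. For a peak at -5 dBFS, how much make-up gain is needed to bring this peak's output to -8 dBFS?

Overshoot 30 dB → 30/1.5 = 20 dB after compression, so the compressed level is -35 + 20 = -15 dBFS.
Make-up = target − compressed = -8 − (-15) = 7 dB.

7 dB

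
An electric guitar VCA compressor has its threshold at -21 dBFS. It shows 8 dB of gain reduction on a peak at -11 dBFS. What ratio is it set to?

Input overshoot = -11 − (-21) = 10 dB.
Output overshoot = 10 − 8 = 2 dB.
Ratio = input overshoot / output overshoot = 10 / 2 = 5.

5:1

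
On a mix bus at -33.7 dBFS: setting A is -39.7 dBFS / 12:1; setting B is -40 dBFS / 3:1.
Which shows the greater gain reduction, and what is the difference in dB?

A: overshoot 6 dB → output overshoot 0.5 dB → GR 5.5 dB.
B: overshoot 6.3 dB → output overshoot 2.1 dB → GR 4.2 dB.
A reduces 1.3 dB more.

A, by 1.3 dB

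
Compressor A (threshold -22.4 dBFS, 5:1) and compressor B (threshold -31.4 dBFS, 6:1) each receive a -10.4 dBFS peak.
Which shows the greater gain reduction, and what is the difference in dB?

A: overshoot 12 dB → output overshoot 2.4 dB → GR 9.6 dB.
B: overshoot 21 dB → output overshoot 3.5 dB → GR 17.5 dB.
B reduces 7.9 dB more.

B, by 7.9 dB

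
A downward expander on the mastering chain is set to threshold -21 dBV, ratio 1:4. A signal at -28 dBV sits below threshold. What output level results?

The input is 7 dB below the -21 dBV threshold.
A 1:4 expander multiplies undershoot by 4: 7 × 4 = 28 dB below threshold.
Output = -21 − 28 = -49 dBV.

-49 dBV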